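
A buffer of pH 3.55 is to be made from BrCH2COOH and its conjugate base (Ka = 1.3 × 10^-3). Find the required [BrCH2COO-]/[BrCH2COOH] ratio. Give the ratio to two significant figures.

pKa = -log(1.3 × 10^-3) = 2.886
pH = pKa + log(r) ⇒ log(r) = 3.55 − 2.886 = +0.664
r = [BrCH2COO-]/[BrCH2COOH] = 10^(+0.664) = 4.61

ratio = 4.6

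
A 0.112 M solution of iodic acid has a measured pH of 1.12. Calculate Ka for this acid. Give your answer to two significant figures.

[H+] = 10^(-1.12) = 7.59 × 10^-2 M
At equilibrium [HA] = 0.112 − 7.59 × 10^-2 = 3.61 × 10^-2 M
Ka = [H+][A-]/[HA] = (7.59 × 10^-2)² / 3.61 × 10^-2 = 1.6 × 10^-1

Ka = 1.6 × 10^-1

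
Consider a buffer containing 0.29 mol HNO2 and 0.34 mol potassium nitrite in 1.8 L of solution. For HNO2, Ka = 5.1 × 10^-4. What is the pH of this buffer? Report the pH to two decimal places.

pH = 3.36

pKa = −log(5.1 × 10^-4) = 3.292
pH = pKa + log([A⁻]/[HA]) = 3.292 + log(0.34/0.29)
pH = 3.292 + (+0.069) = 3.36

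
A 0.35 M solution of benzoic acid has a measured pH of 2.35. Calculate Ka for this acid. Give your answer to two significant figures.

[H+] = 10^(-2.35) = 4.47 × 10^-3 M
At equilibrium [HA] = 0.35 − 4.47 × 10^-3 = 3.46 × 10^-1 M
Ka = [H+][A-]/[HA] = (4.47 × 10^-3)² / 3.46 × 10^-1 = 5.8 × 10^-5

Ka = 5.8 × 10^-5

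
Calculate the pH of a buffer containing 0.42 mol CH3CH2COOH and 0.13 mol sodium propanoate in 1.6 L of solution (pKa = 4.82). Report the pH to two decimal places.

Henderson–Hasselbalch: pH = pKa + log([CH3CH2COO-]/[CH3CH2COOH]) = 4.82 + log(0.13/0.42)
pH = 4.82 + (-0.509) = 4.31

pH = 4.31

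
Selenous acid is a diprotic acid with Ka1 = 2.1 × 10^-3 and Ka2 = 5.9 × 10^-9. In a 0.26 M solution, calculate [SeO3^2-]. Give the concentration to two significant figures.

First ionization gives [H+] ≈ [HSeO3-] = 2.23 × 10^-2 M.
Second step: Ka2 = [H+][SeO3^2-]/[HSeO3-] ≈ [SeO3^2-] (since [H+] ≈ [HSeO3-]).
So [SeO3^2-] ≈ Ka2.

5.9 × 10^-9 M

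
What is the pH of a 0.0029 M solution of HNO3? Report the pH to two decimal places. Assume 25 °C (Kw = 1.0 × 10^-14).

pH = 2.54

HNO3 is a strong acid and dissociates completely, so [H+] = 0.0029 M.
pH = -log(0.0029) = 2.54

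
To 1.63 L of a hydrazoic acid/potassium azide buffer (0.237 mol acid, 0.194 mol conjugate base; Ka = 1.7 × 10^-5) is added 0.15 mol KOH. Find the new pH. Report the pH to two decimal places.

After neutralization: n(HN3) = 0.087 mol, n(N3-) = 0.344 mol.
pKa = −log(1.7 × 10^-5) = 4.770
pH = pKa + log(n_N3-/n_HN3) = 4.770 + log(0.344/0.087) = 4.770 + (+0.597)

pH = 5.37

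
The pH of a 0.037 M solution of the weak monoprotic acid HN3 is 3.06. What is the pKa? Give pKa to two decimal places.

[H+] = 10^(-3.06) = 8.71 × 10^-4 M
At equilibrium [HA] = 0.037 − 8.71 × 10^-4 = 3.61 × 10^-2 M
Ka = [H+][A-]/[HA] = (8.71 × 10^-4)² / 3.61 × 10^-2 = 2.10 × 10^-5
pKa = -log(2.10 × 10^-5) = 4.68

pKa = 4.68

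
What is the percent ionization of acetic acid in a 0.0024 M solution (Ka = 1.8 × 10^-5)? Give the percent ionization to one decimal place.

CH3COOH ⇌ CH3COO- + H+; let x = [H+] at equilibrium.
Solve x² + 1.8e-05x − 4.32e-08 = 0 → x = 1.99 × 10^-4 M
% ionization = x/C₀ × 100% = 1.99 × 10^-4/0.0024 × 100% = 8.3%

8.3%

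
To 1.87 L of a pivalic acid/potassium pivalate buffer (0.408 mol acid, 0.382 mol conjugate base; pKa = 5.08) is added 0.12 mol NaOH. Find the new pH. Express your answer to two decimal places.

pH = 5.32

After neutralization: n((CH3)3CCOOH) = 0.288 mol, n((CH3)3CCOO-) = 0.502 mol.
pH = pKa + log([A⁻]/[HA]) = 5.08 + log(0.502/0.288) = 5.08 +0.241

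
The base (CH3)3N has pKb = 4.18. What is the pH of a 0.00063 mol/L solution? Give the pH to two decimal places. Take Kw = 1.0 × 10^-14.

(CH3)3N + H2O ⇌ (CH3)3NH+ + OH-
Kb = 10^(−4.18) = 6.61 × 10^-5
From the ICE table, Kb = [OH-]²/(0.00063 − [OH-]) = 6.61 × 10^-5.
The 5% rule fails; solving [OH-]² + Kb·[OH-] − Kb·C₀ = 0 exactly:
[OH-] = (−Kb + √(Kb² + 4·Kb·C₀))/2 = 1.74 × 10^-4 M
pOH = 3.76, so pH = 14.00 − pOH = 10.24

pH = 10.24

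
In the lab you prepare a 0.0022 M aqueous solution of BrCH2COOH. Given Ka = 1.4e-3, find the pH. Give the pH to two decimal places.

BrCH2COOH ⇌ BrCH2COO- + H+
Ka = [H+]²/(0.0022 − [H+]) = 1.4 × 10^-3
[H+] is not negligible relative to C₀; solve [H+]² + 0.0014·[H+] − 3.08e-06 = 0.
[H+] = (−Ka + √(Ka² + 4·Ka·C₀))/2 = 1.19 × 10^-3 M
pH = −log(1.19 × 10^-3) = 2.92

pH = 2.92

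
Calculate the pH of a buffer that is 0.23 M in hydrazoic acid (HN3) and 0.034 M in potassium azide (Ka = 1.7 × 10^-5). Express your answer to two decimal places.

pH = 3.94

pKa = −log(1.7 × 10^-5) = 4.770
Using pH = pKa + log([base]/[acid]) with [base]/[acid] = 0.034/0.23:
pH = 4.770 + (-0.830) = 3.94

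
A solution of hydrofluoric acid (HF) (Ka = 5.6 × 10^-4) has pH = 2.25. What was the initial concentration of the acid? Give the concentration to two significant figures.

[H+] = 10^(-2.25) = 5.62 × 10^-3 M = x
Ka = x²/(C₀ − x) ⇒ C₀ = x + x²/Ka
C₀ = 5.62 × 10^-3 + (5.62 × 10^-3)²/(5.6 × 10^-4) = 6.20 × 10^-2 M

C₀ = 6.2 × 10^-2 M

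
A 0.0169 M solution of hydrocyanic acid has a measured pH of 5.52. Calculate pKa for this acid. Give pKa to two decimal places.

[H+] = 10^(-5.52) = 3.02 × 10^-6 M
At equilibrium [HA] = 0.0169 − 3.02 × 10^-6 = 1.69 × 10^-2 M
Ka = [H+][A-]/[HA] = (3.02 × 10^-6)² / 1.69 × 10^-2 = 5.40 × 10^-10
pKa = -log(5.40 × 10^-10) = 9.27

pKa = 9.27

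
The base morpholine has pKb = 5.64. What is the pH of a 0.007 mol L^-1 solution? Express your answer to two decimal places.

pH = 10.10

C4H8ONH + H2O ⇌ C4H8ONH2+ + OH-
Kb = 10^(−5.64) = 2.29 × 10^-6
From the ICE table, Kb = [OH-]²/(0.007 − [OH-]) = 2.29 × 10^-6.
Neglecting [OH-] in the denominator: [OH-] = √(2.29 × 10^-6 × 0.007) = 1.27 × 10^-4 M
pOH = −log(1.27 × 10^-4) = 3.90; pH = 14.00 − 3.90 = 10.10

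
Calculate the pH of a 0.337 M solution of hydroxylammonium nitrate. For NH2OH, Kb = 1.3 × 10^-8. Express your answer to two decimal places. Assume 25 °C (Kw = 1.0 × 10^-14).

NH3OH+ is the conjugate acid of the weak base NH2OH.
Ka = Kw/Kb = 1.0×10^-14 / 1.3 × 10^-8 = 7.69 × 10^-7
Let x = [H+] at equilibrium. Ka = x²/(0.337 − x).
Since Ka ≪ C₀, x ≈ √(Ka·C₀) = 5.09 × 10^-4 M.
Check: 0.15% ionized — well under 5%, approximation valid.
pH = −log[H+] = −log(5.09 × 10^-4) = 3.29

pH = 3.29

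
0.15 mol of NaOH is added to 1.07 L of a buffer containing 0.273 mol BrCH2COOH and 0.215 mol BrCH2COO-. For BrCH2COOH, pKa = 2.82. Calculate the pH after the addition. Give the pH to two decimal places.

pH = 3.29

OH- converts BrCH2COOH to BrCH2COO-: BrCH2COOH → 0.123 mol, BrCH2COO- → 0.365 mol.
pH = pKa + log([A⁻]/[HA]) = 2.82 + log(0.365/0.123) = 2.82 +0.472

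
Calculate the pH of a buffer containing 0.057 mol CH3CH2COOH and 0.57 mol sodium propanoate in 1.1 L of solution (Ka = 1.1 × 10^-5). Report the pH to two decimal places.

pKa = −log(1.1 × 10^-5) = 4.959
pH = pKa + log([A⁻]/[HA]) = 4.959 + log(0.57/0.057)
pH = 4.959 + (+1.000) = 5.96

pH = 5.96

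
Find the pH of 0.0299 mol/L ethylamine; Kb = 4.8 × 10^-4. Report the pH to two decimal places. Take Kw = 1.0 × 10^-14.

C2H5NH2 + H2O ⇌ C2H5NH3+ + OH-
Let x = [OH-] at equilibrium. Kb = x²/(0.0299 − x).
The 5% rule fails; solving x² + Kb·x − Kb·C₀ = 0 exactly:
x = (−Kb + √(Kb² + 4·Kb·C₀))/2 = 3.56 × 10^-3 M
pOH = 2.45, so pH = 14.00 − pOH = 11.55

pH = 11.55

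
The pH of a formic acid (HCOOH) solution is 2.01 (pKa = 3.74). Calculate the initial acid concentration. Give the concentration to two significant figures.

C₀ = 5.3 × 10^-1 M

[H+] = 10^(-2.01) = 9.77 × 10^-3 M = x
Ka = 10^(−3.74) = 1.82 × 10^-4
Ka = x²/(C₀ − x) ⇒ C₀ = x + x²/Ka
C₀ = 9.77 × 10^-3 + (9.77 × 10^-3)²/(1.82 × 10^-4) = 5.34 × 10^-1 M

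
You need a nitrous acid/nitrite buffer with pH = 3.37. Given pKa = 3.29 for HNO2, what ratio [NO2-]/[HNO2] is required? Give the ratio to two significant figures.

ratio = 1.2

pH = pKa + log(r) ⇒ log(r) = 3.37 − 3.29 = +0.08
r = [NO2-]/[HNO2] = 10^(+0.08) = 1.2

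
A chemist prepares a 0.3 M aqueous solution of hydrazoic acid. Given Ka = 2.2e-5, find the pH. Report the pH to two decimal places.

pH = 2.59

HN3 ⇌ N3- + H+
Let x = [H+] at equilibrium. Ka = x²/(0.3 − x).
Assume x ≪ 0.3: x ≈ √(2.2 × 10^-5 × 0.3) = 2.57 × 10^-3 M
pH = −log[H+] = −log(2.57 × 10^-3) = 2.59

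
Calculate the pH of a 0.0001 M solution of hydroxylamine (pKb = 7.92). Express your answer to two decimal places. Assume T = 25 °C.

pH = 8.04

NH2OH + H2O ⇌ NH3OH+ + OH-
Kb = 10^(−7.92) = 1.20 × 10^-8
From the ICE table, Kb = x²/(0.0001 − x) = 1.20 × 10^-8.
Assume x ≪ 0.0001: x ≈ √(1.20 × 10^-8 × 0.0001) = 1.10 × 10^-6 M
(x/C₀ = 1.1% < 5%, so the approximation holds.)
pOH = −log(1.10 × 10^-6) = 5.96; pH = 14.00 − 5.96 = 8.04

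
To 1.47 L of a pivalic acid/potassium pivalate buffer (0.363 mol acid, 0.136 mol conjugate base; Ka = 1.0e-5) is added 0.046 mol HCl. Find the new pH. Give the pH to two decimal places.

pH = 4.34

Added H+ converts (CH3)3CCOO- to (CH3)3CCOOH: (CH3)3CCOOH → 0.409 mol, (CH3)3CCOO- → 0.09 mol.
pKa = −log(1.0 × 10^-5) = 5.000
pH = pKa + log(n_(CH3)3CCOO-/n_(CH3)3CCOOH) = 5.000 + log(0.09/0.409) = 5.000 + (-0.657)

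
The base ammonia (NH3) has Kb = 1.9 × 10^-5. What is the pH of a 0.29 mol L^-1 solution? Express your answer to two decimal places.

pH = 11.37

NH3 + H2O ⇌ NH4+ + OH-
Kb = [OH-]²/(0.29 − [OH-]) = 1.9 × 10^-5
Neglecting [OH-] in the denominator: [OH-] = √(1.9 × 10^-5 × 0.29) = 2.35 × 10^-3 M
pOH = −log(2.35 × 10^-3) = 2.63; pH = 14.00 − 2.63 = 11.37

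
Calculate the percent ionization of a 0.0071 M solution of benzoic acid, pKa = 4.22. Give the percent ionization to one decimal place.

C6H5COOH ⇌ C6H5COO- + H+; let x = [H+] at equilibrium.
Ka = 10^(−4.22) = 6.03 × 10^-5
Solve x² + 6.03e-05x − 4.28e-07 = 0 → x = 6.25 × 10^-4 M
Fraction ionized = 6.25 × 10^-4 / 0.0071 = 0.0880 → 8.8%

8.8%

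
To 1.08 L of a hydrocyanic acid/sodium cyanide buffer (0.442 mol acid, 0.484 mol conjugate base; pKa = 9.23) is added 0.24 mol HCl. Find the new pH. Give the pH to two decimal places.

pH = 8.78

After neutralization: n(HCN) = 0.682 mol, n(CN-) = 0.244 mol.
Henderson–Hasselbalch with mole ratio 0.244/0.682: pH = 9.23 + (-0.446)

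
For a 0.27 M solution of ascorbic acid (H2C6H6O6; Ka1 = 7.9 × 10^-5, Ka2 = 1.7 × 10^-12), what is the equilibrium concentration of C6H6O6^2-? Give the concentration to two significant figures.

1.7 × 10^-12 M

First ionization gives [H+] ≈ [HC6H6O6-] = 4.62 × 10^-3 M.
Second step: Ka2 = [H+][C6H6O6^2-]/[HC6H6O6-] ≈ [C6H6O6^2-] (since [H+] ≈ [HC6H6O6-]).
So [C6H6O6^2-] ≈ Ka2.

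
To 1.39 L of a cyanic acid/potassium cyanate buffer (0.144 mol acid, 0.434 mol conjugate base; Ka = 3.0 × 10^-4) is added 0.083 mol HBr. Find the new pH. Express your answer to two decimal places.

pH = 3.71

After neutralization: n(HOCN) = 0.227 mol, n(OCN-) = 0.351 mol.
pKa = −log(3.0 × 10^-4) = 3.523
Henderson–Hasselbalch with mole ratio 0.351/0.227: pH = 3.523 + (+0.189)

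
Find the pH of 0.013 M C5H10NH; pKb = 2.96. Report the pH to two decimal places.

C5H10NH + H2O ⇌ C5H10NH2+ + OH-
Kb = 10^(−2.96) = 1.10 × 10^-3
Let x = [OH-] at equilibrium. Kb = x²/(0.013 − x).
The 5% rule fails; solving x² + Kb·x − Kb·C₀ = 0 exactly:
x = [−0.0011 + √(0.0011² + 5.72e-05)]/2 = 3.27 × 10^-3 M
pOH = −log(3.27 × 10^-3) = 2.49; pH = 14.00 − 2.49 = 11.51

pH = 11.51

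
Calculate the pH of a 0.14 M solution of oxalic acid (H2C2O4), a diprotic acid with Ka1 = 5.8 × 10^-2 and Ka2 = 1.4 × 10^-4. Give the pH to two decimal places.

Ka1 ≫ Ka2, so treat the first dissociation as the only significant source of H+.
Ka1 = x²/(0.14 − x) = 5.8 × 10^-2
Solving the quadratic: x = (−Ka1 + √(Ka1² + 4·Ka1·C₀))/2 = 6.57 × 10^-2 M
pH = −log(6.57 × 10^-2) = 1.18

pH = 1.18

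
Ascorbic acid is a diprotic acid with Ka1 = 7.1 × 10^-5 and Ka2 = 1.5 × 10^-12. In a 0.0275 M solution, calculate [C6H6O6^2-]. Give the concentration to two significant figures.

1.5 × 10^-12 M

First ionization gives [H+] ≈ [HC6H6O6-] = 1.36 × 10^-3 M.
Second step: Ka2 = [H+][C6H6O6^2-]/[HC6H6O6-] ≈ [C6H6O6^2-] (since [H+] ≈ [HC6H6O6-]).
So [C6H6O6^2-] ≈ Ka2.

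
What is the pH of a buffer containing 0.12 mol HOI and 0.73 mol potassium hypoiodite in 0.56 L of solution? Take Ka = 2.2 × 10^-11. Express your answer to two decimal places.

pKa = −log(2.2 × 10^-11) = 10.658
Henderson–Hasselbalch: pH = pKa + log([OI-]/[HOI]) = 10.658 + log(0.73/0.12)
pH = 10.658 + (+0.784) = 11.44

pH = 11.44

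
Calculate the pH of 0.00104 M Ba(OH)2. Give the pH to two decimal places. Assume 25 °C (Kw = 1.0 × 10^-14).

pH = 11.32

Ba(OH)2 is a strong base (each formula unit releases 2 OH-); [OH-] = 0.00208 M.
pOH = -log(0.00208) = 2.68
pH = 14.00 - 2.68 = 11.32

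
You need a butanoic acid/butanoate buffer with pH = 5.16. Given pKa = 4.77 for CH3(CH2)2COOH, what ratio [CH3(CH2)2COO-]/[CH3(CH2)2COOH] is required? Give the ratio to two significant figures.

pH = pKa + log(r) ⇒ log(r) = 5.16 − 4.77 = +0.39
r = [CH3(CH2)2COO-]/[CH3(CH2)2COOH] = 10^(+0.39) = 2.45

ratio = 2.5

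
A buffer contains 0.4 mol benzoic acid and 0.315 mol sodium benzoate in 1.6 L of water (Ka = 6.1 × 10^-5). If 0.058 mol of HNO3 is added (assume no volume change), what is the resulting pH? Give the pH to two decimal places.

pH = 3.96

After neutralization: n(C6H5COOH) = 0.458 mol, n(C6H5COO-) = 0.257 mol.
pKa = −log(6.1 × 10^-5) = 4.215
Henderson–Hasselbalch with mole ratio 0.257/0.458: pH = 4.215 + (-0.251)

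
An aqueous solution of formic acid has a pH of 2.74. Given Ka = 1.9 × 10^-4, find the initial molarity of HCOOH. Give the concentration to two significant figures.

[H+] = 10^(-2.74) = 1.82 × 10^-3 M = x
Ka = x²/(C₀ − x) ⇒ C₀ = x + x²/Ka
C₀ = 1.82 × 10^-3 + (1.82 × 10^-3)²/(1.9 × 10^-4) = 1.93 × 10^-2 M

C₀ = 1.9 × 10^-2 M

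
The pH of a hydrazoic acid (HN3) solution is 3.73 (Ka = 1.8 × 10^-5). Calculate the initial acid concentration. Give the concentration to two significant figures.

[H+] = 10^(-3.73) = 1.86 × 10^-4 M = x
Ka = x²/(C₀ − x) ⇒ C₀ = x + x²/Ka
C₀ = 1.86 × 10^-4 + (1.86 × 10^-4)²/(1.8 × 10^-5) = 2.11 × 10^-3 M

C₀ = 2.1 × 10^-3 M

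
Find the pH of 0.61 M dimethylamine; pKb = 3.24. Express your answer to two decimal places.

pH = 12.27

(CH3)2NH + H2O ⇌ (CH3)2NH2+ + OH-
Kb = 10^(−3.24) = 5.75 × 10^-4
Kb = [OH-]²/(0.61 − [OH-]) = 5.75 × 10^-4
Assume [OH-] ≪ 0.61: [OH-] ≈ √(5.75 × 10^-4 × 0.61) = 1.87 × 10^-2 M
pOH = −log(1.87 × 10^-2) = 1.73; pH = 14.00 − 1.73 = 12.27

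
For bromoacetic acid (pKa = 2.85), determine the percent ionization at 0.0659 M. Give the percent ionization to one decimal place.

BrCH2COOH ⇌ BrCH2COO- + H+; let x = [H+] at equilibrium.
Ka = 10^(−2.85) = 1.41 × 10^-3
Solve x² + 0.00141x − 9.29e-05 = 0 → x = 8.96 × 10^-3 M
% ionization = x/C₀ × 100% = 8.96 × 10^-3/0.0659 × 100% = 13.6%

13.6%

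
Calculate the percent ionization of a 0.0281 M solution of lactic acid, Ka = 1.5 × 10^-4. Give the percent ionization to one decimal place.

7.0%

CH3CH(OH)COOH ⇌ CH3CH(OH)COO- + H+; let x = [H+] at equilibrium.
Solve x² + 0.00015x − 4.21e-06 = 0 → x = 1.98 × 10^-3 M
Fraction ionized = 1.98 × 10^-3 / 0.0281 = 0.0705 → 7.0%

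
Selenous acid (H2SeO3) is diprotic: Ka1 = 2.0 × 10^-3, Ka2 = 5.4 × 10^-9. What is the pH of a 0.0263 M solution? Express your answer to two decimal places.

pH = 2.20

Since Ka1 ≫ Ka2, the first ionization dominates [H+].
Ka1 = x²/(0.0263 − x) = 2.0 × 10^-3
Solving the quadratic: x = (−Ka1 + √(Ka1² + 4·Ka1·C₀))/2 = 6.32 × 10^-3 M
pH = −log(6.32 × 10^-3) = 2.20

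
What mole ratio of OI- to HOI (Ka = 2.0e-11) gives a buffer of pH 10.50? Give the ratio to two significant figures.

pKa = -log(2.0 × 10^-11) = 10.699
pH = pKa + log(r) ⇒ log(r) = 10.50 − 10.699 = -0.199
r = [OI-]/[HOI] = 10^(-0.199) = 0.632

ratio = 0.63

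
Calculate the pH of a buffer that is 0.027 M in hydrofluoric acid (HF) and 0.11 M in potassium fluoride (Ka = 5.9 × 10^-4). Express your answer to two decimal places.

pKa = −log(5.9 × 10^-4) = 3.229
Using pH = pKa + log([base]/[acid]) with [base]/[acid] = 0.11/0.027:
pH = 3.229 + (+0.610) = 3.84

pH = 3.84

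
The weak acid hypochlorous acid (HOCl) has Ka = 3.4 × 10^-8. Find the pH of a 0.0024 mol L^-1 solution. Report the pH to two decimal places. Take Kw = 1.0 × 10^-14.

pH = 5.04

HOCl ⇌ OCl- + H+
Ka = x²/(0.0024 − x) = 3.4 × 10^-8
Since Ka ≪ C₀, x ≈ √(Ka·C₀) = 9.03 × 10^-6 M.
pH = −log(9.03 × 10^-6) = 5.04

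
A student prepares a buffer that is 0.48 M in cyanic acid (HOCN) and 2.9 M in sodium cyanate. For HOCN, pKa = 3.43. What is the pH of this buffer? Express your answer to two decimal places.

pH = pKa + log([A⁻]/[HA]) = 3.43 + log(2.9/0.48)
pH = 3.43 + (+0.781) = 4.21

pH = 4.21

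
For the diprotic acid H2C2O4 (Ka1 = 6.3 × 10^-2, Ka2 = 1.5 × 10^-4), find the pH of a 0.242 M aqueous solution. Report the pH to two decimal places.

Ka1 ≫ Ka2, so treat the first dissociation as the only significant source of H+.
Ka1 = x²/(0.242 − x) = 6.3 × 10^-2
Solving the quadratic: x = (−Ka1 + √(Ka1² + 4·Ka1·C₀))/2 = 9.59 × 10^-2 M
pH = −log(9.59 × 10^-2) = 1.02

pH = 1.02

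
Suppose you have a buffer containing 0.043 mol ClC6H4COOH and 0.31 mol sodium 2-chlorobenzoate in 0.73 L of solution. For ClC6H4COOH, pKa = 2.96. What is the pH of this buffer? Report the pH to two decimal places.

pH = pKa + log([A⁻]/[HA]) = 2.96 + log(0.31/0.043)
pH = 2.96 + (+0.858) = 3.82

pH = 3.82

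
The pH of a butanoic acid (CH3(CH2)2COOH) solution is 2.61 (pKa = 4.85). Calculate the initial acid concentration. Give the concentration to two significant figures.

[H+] = 10^(-2.61) = 2.45 × 10^-3 M = x
Ka = 10^(−4.85) = 1.41 × 10^-5
Ka = x²/(C₀ − x) ⇒ C₀ = x + x²/Ka
C₀ = 2.45 × 10^-3 + (2.45 × 10^-3)²/(1.41 × 10^-5) = 4.28 × 10^-1 M

C₀ = 4.3 × 10^-1 M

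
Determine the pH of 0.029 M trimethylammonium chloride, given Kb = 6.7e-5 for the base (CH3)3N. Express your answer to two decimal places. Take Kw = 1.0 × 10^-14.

(CH3)3NH+ is the conjugate acid of the weak base (CH3)3N.
Ka = Kw/Kb = 1.0×10^-14 / 6.7 × 10^-5 = 1.49 × 10^-10
From the ICE table, Ka = [H+]²/(0.029 − [H+]) = 1.49 × 10^-10.
Assume [H+] ≪ 0.029: [H+] ≈ √(1.49 × 10^-10 × 0.029) = 2.08 × 10^-6 M
pH = −log[H+] = −log(2.08 × 10^-6) = 5.68

pH = 5.68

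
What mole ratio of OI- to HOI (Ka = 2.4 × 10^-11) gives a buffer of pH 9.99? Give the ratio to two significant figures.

ratio = 0.23

pKa = -log(2.4 × 10^-11) = 10.620
pH = pKa + log(r) ⇒ log(r) = 9.99 − 10.620 = -0.630
r = [OI-]/[HOI] = 10^(-0.630) = 0.234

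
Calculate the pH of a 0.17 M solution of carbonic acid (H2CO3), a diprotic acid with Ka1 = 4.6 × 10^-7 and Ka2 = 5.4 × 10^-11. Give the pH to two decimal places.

Ka1 ≫ Ka2, so treat the first dissociation as the only significant source of H+.
Ka1 = x²/(0.17 − x) = 4.6 × 10^-7
x ≈ √(4.6 × 10^-7 × 0.17) = 2.80 × 10^-4 M
pH = −log(2.80 × 10^-4) = 3.55

pH = 3.55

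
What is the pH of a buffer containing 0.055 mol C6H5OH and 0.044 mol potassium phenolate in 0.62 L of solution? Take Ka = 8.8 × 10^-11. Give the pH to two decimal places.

pKa = −log(8.8 × 10^-11) = 10.056
Using pH = pKa + log([base]/[acid]) with [base]/[acid] = 0.044/0.055:
pH = 10.056 + (-0.097) = 9.96

pH = 9.96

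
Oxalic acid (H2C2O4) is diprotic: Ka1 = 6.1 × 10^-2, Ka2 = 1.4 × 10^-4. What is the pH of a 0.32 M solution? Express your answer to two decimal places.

Since Ka1 ≫ Ka2, the first ionization dominates [H+].
Ka1 = x²/(0.32 − x) = 6.1 × 10^-2
Solving the quadratic: x = (−Ka1 + √(Ka1² + 4·Ka1·C₀))/2 = 1.13 × 10^-1 M
pH = −log(1.13 × 10^-1) = 0.95

pH = 0.95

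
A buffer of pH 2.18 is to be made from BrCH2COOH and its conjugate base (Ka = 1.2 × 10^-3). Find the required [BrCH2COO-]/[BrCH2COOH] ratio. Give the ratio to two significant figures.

pKa = -log(1.2 × 10^-3) = 2.921
pH = pKa + log(r) ⇒ log(r) = 2.18 − 2.921 = -0.741
r = [BrCH2COO-]/[BrCH2COOH] = 10^(-0.741) = 0.182

ratio = 0.18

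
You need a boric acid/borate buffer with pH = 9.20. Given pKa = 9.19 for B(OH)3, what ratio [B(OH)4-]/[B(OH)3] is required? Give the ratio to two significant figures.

ratio = 1.0

pH = pKa + log(r) ⇒ log(r) = 9.20 − 9.19 = +0.01
r = [B(OH)4-]/[B(OH)3] = 10^(+0.01) = 1.02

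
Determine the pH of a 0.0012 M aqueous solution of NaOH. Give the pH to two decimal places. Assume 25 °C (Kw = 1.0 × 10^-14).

pH = 11.08

NaOH is a strong base; [OH-] = 0.0012 M.
pOH = -log(0.0012) = 2.92
pH = 14.00 - 2.92 = 11.08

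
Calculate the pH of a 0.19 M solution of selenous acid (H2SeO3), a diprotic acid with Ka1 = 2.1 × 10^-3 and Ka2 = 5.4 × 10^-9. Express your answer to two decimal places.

pH = 1.72

Since Ka1 ≫ Ka2, the first ionization dominates [H+].
Ka1 = x²/(0.19 − x) = 2.1 × 10^-3
Solving the quadratic: x = (−Ka1 + √(Ka1² + 4·Ka1·C₀))/2 = 1.90 × 10^-2 M
pH = −log(1.90 × 10^-2) = 1.72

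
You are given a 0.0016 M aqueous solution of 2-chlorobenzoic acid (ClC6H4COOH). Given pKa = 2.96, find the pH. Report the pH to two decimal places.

pH = 3.05

ClC6H4COOH ⇌ ClC6H4COO- + H+
Ka = 10^(−2.96) = 1.10 × 10^-3
Ka = [H+]²/(0.0016 − [H+]) = 1.10 × 10^-3
[H+] is not negligible relative to C₀; solve [H+]² + 0.0011·[H+] − 1.76e-06 = 0.
[H+] = (−Ka + √(Ka² + 4·Ka·C₀))/2 = 8.86 × 10^-4 M
pH = −log(8.86 × 10^-4) = 3.05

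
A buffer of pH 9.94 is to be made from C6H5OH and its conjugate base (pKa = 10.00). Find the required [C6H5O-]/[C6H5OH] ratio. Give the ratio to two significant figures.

ratio = 0.87

pH = pKa + log(r) ⇒ log(r) = 9.94 − 10.00 = -0.06
r = [C6H5O-]/[C6H5OH] = 10^(-0.06) = 0.871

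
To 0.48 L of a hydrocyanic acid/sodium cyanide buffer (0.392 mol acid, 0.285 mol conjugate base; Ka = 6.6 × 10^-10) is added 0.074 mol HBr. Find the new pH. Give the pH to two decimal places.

pH = 8.84

After neutralization: n(HCN) = 0.466 mol, n(CN-) = 0.211 mol.
pKa = −log(6.6 × 10^-10) = 9.180
Henderson–Hasselbalch with mole ratio 0.211/0.466: pH = 9.180 + (-0.344)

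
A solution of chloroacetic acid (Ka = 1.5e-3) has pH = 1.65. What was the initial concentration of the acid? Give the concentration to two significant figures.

C₀ = 3.6 × 10^-1 M

[H+] = 10^(-1.65) = 2.24 × 10^-2 M = x
Ka = x²/(C₀ − x) ⇒ C₀ = x + x²/Ka
C₀ = 2.24 × 10^-2 + (2.24 × 10^-2)²/(1.5 × 10^-3) = 3.57 × 10^-1 M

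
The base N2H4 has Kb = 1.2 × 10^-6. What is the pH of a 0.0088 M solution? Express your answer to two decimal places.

pH = 10.01

N2H4 + H2O ⇌ N2H5+ + OH-
From the ICE table, Kb = [OH-]²/(0.0088 − [OH-]) = 1.2 × 10^-6.
Neglecting [OH-] in the denominator: [OH-] = √(1.2 × 10^-6 × 0.0088) = 1.03 × 10^-4 M
([OH-]/C₀ = 1.2% < 5%, so the approximation holds.)
pOH = 3.99, so pH = 14.00 − pOH = 10.01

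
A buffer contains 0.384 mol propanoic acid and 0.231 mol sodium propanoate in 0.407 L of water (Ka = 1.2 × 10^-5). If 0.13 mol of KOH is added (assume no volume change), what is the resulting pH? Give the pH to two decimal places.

pH = 5.07

After neutralization: n(CH3CH2COOH) = 0.254 mol, n(CH3CH2COO-) = 0.361 mol.
pKa = −log(1.2 × 10^-5) = 4.921
pH = pKa + log([A⁻]/[HA]) = 4.921 + log(0.361/0.254) = 4.921 +0.153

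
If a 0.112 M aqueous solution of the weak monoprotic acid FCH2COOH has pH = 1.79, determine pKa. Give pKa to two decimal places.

[H+] = 10^(-1.79) = 1.62 × 10^-2 M
At equilibrium [HA] = 0.112 − 1.62 × 10^-2 = 9.58 × 10^-2 M
Ka = [H+][A-]/[HA] = (1.62 × 10^-2)² / 9.58 × 10^-2 = 2.74 × 10^-3
pKa = -log(2.74 × 10^-3) = 2.56

pKa = 2.56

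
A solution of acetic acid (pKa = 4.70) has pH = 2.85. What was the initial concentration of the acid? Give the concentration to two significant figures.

C₀ = 1.0 × 10^-1 M

[H+] = 10^(-2.85) = 1.41 × 10^-3 M = x
Ka = 10^(−4.70) = 2.00 × 10^-5
Ka = x²/(C₀ − x) ⇒ C₀ = x + x²/Ka
C₀ = 1.41 × 10^-3 + (1.41 × 10^-3)²/(2.00 × 10^-5) = 1.01 × 10^-1 M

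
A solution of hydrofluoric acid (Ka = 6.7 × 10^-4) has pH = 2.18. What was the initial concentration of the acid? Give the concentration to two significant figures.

[H+] = 10^(-2.18) = 6.61 × 10^-3 M = x
Ka = x²/(C₀ − x) ⇒ C₀ = x + x²/Ka
C₀ = 6.61 × 10^-3 + (6.61 × 10^-3)²/(6.7 × 10^-4) = 7.18 × 10^-2 M

C₀ = 7.2 × 10^-2 M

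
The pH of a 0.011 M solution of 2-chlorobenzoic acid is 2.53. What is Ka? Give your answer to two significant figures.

[H+] = 10^(-2.53) = 2.95 × 10^-3 M
At equilibrium [HA] = 0.011 − 2.95 × 10^-3 = 8.05 × 10^-3 M
Ka = [H+][A-]/[HA] = (2.95 × 10^-3)² / 8.05 × 10^-3 = 1.1 × 10^-3

Ka = 1.1 × 10^-3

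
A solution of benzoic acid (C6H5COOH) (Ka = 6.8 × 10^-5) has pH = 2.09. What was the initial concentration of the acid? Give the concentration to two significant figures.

[H+] = 10^(-2.09) = 8.13 × 10^-3 M = x
Ka = x²/(C₀ − x) ⇒ C₀ = x + x²/Ka
C₀ = 8.13 × 10^-3 + (8.13 × 10^-3)²/(6.8 × 10^-5) = 9.80 × 10^-1 M

C₀ = 9.8 × 10^-1 M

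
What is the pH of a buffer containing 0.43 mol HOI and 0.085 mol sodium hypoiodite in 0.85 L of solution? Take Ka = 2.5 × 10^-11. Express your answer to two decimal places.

pH = 9.90

pKa = −log(2.5 × 10^-11) = 10.602
Using pH = pKa + log([base]/[acid]) with [base]/[acid] = 0.085/0.43:
pH = 10.602 + (-0.704) = 9.90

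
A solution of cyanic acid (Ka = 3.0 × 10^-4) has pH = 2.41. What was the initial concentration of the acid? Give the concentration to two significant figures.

C₀ = 5.4 × 10^-2 M

[H+] = 10^(-2.41) = 3.89 × 10^-3 M = x
Ka = x²/(C₀ − x) ⇒ C₀ = x + x²/Ka
C₀ = 3.89 × 10^-3 + (3.89 × 10^-3)²/(3.0 × 10^-4) = 5.43 × 10^-2 M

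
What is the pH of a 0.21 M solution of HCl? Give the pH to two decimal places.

pH = 0.68

HCl is a strong acid and dissociates completely, so [H+] = 0.21 M.
pH = -log(0.21) = 0.68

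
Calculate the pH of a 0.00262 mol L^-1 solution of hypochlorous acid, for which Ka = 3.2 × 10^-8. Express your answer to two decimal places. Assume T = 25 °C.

HOCl ⇌ OCl- + H+
Let x = [H+] at equilibrium. Ka = x²/(0.00262 − x).
Neglecting x in the denominator: x = √(3.2 × 10^-8 × 0.00262) = 9.16 × 10^-6 M
Check: 0.35% ionized — well under 5%, approximation valid.
pH = −log(9.16 × 10^-6) = 5.04

pH = 5.04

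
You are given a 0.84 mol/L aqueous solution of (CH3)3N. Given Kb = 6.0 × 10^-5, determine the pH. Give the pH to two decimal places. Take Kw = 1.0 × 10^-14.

(CH3)3N + H2O ⇌ (CH3)3NH+ + OH-
From the ICE table, Kb = x²/(0.84 − x) = 6.0 × 10^-5.
Neglecting x in the denominator: x = √(6.0 × 10^-5 × 0.84) = 7.10 × 10^-3 M
(x/C₀ = 0.85% < 5%, so the approximation holds.)
pOH = −log(7.10 × 10^-3) = 2.15; pH = 14.00 − 2.15 = 11.85

pH = 11.85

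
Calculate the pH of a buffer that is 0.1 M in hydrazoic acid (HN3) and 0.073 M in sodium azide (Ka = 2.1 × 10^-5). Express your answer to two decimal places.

pKa = −log(2.1 × 10^-5) = 4.678
Henderson–Hasselbalch: pH = pKa + log([N3-]/[HN3]) = 4.678 + log(0.073/0.1)
pH = 4.678 + (-0.137) = 4.54

pH = 4.54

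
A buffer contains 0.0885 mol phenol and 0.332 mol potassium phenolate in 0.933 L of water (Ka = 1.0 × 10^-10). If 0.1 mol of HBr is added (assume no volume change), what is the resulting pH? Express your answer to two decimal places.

Added H+ converts C6H5O- to C6H5OH: C6H5OH → 0.189 mol, C6H5O- → 0.232 mol.
pKa = −log(1.0 × 10^-10) = 10.000
pH = pKa + log(n_C6H5O-/n_C6H5OH) = 10.000 + log(0.232/0.189) = 10.000 + (+0.089)

pH = 10.09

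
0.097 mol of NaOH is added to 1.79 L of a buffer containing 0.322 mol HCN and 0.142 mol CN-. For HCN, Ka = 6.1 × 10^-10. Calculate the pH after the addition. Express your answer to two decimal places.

After neutralization: n(HCN) = 0.225 mol, n(CN-) = 0.239 mol.
pKa = −log(6.1 × 10^-10) = 9.215
Henderson–Hasselbalch with mole ratio 0.239/0.225: pH = 9.215 + (+0.026)

pH = 9.24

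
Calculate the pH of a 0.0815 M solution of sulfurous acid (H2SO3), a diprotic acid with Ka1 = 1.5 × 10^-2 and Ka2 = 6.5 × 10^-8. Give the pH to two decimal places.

Ka1 ≫ Ka2, so treat the first dissociation as the only significant source of H+.
Ka1 = x²/(0.0815 − x) = 1.5 × 10^-2
Solving the quadratic: x = (−Ka1 + √(Ka1² + 4·Ka1·C₀))/2 = 2.83 × 10^-2 M
pH = −log(2.83 × 10^-2) = 1.55

pH = 1.55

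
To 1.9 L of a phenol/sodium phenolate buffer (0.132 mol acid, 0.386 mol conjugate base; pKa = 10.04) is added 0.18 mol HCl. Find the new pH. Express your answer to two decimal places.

Added H+ converts C6H5O- to C6H5OH: C6H5OH → 0.312 mol, C6H5O- → 0.206 mol.
pH = pKa + log(n_C6H5O-/n_C6H5OH) = 10.04 + log(0.206/0.312) = 10.04 + (-0.180)

pH = 9.86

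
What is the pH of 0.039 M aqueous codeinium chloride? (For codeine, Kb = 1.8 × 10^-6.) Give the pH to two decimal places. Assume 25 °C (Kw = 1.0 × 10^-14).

pH = 4.83

C18H22NO3+ is the conjugate acid of the weak base C18H21NO3.
Ka = Kw/Kb = 1.0×10^-14 / 1.8 × 10^-6 = 5.56 × 10^-9
From the ICE table, Ka = [H+]²/(0.039 − [H+]) = 5.56 × 10^-9.
Assume [H+] ≪ 0.039: [H+] ≈ √(5.56 × 10^-9 × 0.039) = 1.47 × 10^-5 M
pH = −log[H+] = −log(1.47 × 10^-5) = 4.83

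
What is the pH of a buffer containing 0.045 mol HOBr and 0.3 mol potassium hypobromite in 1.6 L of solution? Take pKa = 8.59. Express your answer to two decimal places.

pH = pKa + log([A⁻]/[HA]) = 8.59 + log(0.3/0.045)
pH = 8.59 + (+0.824) = 9.41

pH = 9.41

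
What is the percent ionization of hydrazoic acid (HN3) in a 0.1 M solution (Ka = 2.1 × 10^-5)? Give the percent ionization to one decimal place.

1.4%

HN3 ⇌ N3- + H+; let x = [H+] at equilibrium.
x ≈ √(Ka·C₀) = √(2.1 × 10^-5 × 0.1) = 1.45 × 10^-3 M
% ionization = x/C₀ × 100% = 1.45 × 10^-3/0.1 × 100% = 1.4%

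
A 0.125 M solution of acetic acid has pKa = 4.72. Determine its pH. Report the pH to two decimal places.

CH3COOH ⇌ CH3COO- + H+
Ka = 10^(−4.72) = 1.91 × 10^-5
From the ICE table, Ka = [H+]²/(0.125 − [H+]) = 1.91 × 10^-5.
Neglecting [H+] in the denominator: [H+] = √(1.91 × 10^-5 × 0.125) = 1.55 × 10^-3 M
Check: 1.2% ionized — well under 5%, approximation valid.
pH = −log[H+] = −log(1.55 × 10^-3) = 2.81

pH = 2.81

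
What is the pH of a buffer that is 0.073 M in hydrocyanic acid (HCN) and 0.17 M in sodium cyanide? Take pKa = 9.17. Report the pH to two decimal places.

Henderson–Hasselbalch: pH = pKa + log([CN-]/[HCN]) = 9.17 + log(0.17/0.073)
pH = 9.17 + (+0.367) = 9.54

pH = 9.54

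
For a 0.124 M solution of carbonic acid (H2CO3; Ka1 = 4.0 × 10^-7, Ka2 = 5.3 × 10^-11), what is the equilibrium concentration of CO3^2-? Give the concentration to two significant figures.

5.3 × 10^-11 M

First ionization gives [H+] ≈ [HCO3-] = 2.23 × 10^-4 M.
Second step: Ka2 = [H+][CO3^2-]/[HCO3-] ≈ [CO3^2-] (since [H+] ≈ [HCO3-]).
So [CO3^2-] ≈ Ka2.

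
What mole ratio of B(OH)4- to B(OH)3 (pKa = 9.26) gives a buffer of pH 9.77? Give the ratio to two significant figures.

pH = pKa + log(r) ⇒ log(r) = 9.77 − 9.26 = +0.51
r = [B(OH)4-]/[B(OH)3] = 10^(+0.51) = 3.24

ratio = 3.2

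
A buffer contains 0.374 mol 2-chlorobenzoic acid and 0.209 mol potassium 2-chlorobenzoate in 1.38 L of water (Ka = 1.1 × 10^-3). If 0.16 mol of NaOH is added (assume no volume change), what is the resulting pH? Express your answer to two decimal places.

pH = 3.20

After neutralization: n(ClC6H4COOH) = 0.214 mol, n(ClC6H4COO-) = 0.369 mol.
pKa = −log(1.1 × 10^-3) = 2.959
pH = pKa + log([A⁻]/[HA]) = 2.959 + log(0.369/0.214) = 2.959 +0.237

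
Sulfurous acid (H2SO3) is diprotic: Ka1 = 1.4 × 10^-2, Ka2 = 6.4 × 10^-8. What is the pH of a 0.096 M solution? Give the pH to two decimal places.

pH = 1.52

Since Ka1 ≫ Ka2, the first ionization dominates [H+].
Ka1 = x²/(0.096 − x) = 1.4 × 10^-2
Solving the quadratic: x = (−Ka1 + √(Ka1² + 4·Ka1·C₀))/2 = 3.03 × 10^-2 M
pH = −log(3.03 × 10^-2) = 1.52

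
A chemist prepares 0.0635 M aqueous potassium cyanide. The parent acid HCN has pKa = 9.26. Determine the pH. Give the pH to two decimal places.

pH = 11.03

CN- is the conjugate base of the weak acid HCN.
Ka = 10^(−9.26) = 5.50 × 10^-10
Kb = Kw/Ka = 1.0×10^-14 / 5.50 × 10^-10 = 1.82 × 10^-5
Kb = x²/(0.0635 − x) = 1.82 × 10^-5
Since Kb ≪ C₀, x ≈ √(Kb·C₀) = 1.08 × 10^-3 M.
Check: 1.7% ionized — well under 5%, approximation valid.
pOH = 2.97, so pH = 14.00 − pOH = 11.03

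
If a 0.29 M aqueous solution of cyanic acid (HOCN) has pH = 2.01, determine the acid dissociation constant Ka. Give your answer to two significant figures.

[H+] = 10^(-2.01) = 9.77 × 10^-3 M
At equilibrium [HA] = 0.29 − 9.77 × 10^-3 = 2.80 × 10^-1 M
Ka = [H+][A-]/[HA] = (9.77 × 10^-3)² / 2.80 × 10^-1 = 3.4 × 10^-4

Ka = 3.4 × 10^-4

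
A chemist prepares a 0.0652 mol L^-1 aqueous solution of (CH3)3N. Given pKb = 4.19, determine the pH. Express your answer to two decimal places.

pH = 11.31

(CH3)3N + H2O ⇌ (CH3)3NH+ + OH-
Kb = 10^(−4.19) = 6.46 × 10^-5
Let x = [OH-] at equilibrium. Kb = x²/(0.0652 − x).
Since Kb ≪ C₀, x ≈ √(Kb·C₀) = 2.05 × 10^-3 M.
Check: 3.1% ionized — well under 5%, approximation valid.
pOH = −log(2.05 × 10^-3) = 2.69; pH = 14.00 − 2.69 = 11.31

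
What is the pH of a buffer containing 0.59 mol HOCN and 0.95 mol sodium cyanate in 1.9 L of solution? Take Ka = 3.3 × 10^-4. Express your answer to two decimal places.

pKa = −log(3.3 × 10^-4) = 3.481
Using pH = pKa + log([base]/[acid]) with [base]/[acid] = 0.95/0.59:
pH = 3.481 + (+0.207) = 3.69

pH = 3.69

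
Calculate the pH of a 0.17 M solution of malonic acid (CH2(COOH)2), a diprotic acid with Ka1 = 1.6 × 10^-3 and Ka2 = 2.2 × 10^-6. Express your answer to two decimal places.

pH = 1.80

Ka1 ≫ Ka2, so treat the first dissociation as the only significant source of H+.
Ka1 = x²/(0.17 − x) = 1.6 × 10^-3
Solving the quadratic: x = (−Ka1 + √(Ka1² + 4·Ka1·C₀))/2 = 1.57 × 10^-2 M
pH = −log(1.57 × 10^-2) = 1.80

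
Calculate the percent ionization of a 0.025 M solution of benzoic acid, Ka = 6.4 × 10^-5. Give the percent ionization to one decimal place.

C6H5COOH ⇌ C6H5COO- + H+; let x = [H+] at equilibrium.
Ka = x²/(C₀ − x); solving the quadratic gives x = 1.23 × 10^-3 M.
% ionization = x/C₀ × 100% = 1.23 × 10^-3/0.025 × 100% = 4.9%

4.9%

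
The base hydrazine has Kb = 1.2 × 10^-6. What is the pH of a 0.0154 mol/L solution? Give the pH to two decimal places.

N2H4 + H2O ⇌ N2H5+ + OH-
From the ICE table, Kb = [OH-]²/(0.0154 − [OH-]) = 1.2 × 10^-6.
Assume [OH-] ≪ 0.0154: [OH-] ≈ √(1.2 × 10^-6 × 0.0154) = 1.36 × 10^-4 M
pOH = 3.87, so pH = 14.00 − pOH = 10.13

pH = 10.13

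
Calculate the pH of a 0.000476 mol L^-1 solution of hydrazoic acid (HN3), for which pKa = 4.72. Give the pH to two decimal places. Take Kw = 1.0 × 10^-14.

pH = 4.06

HN3 ⇌ N3- + H+
Ka = 10^(−4.72) = 1.91 × 10^-5
Ka = [H+]²/(0.000476 − [H+]) = 1.91 × 10^-5
[H+] is not negligible relative to C₀; solve [H+]² + 1.91e-05·[H+] − 9.09e-09 = 0.
[H+] = [−1.91e-05 + √(1.91e-05² + 3.64e-08)]/2 = 8.63 × 10^-5 M
pH = −log[H+] = −log(8.63 × 10^-5) = 4.06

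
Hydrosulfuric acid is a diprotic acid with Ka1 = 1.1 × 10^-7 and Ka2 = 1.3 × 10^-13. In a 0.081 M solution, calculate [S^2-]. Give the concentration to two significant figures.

1.3 × 10^-13 M

First ionization gives [H+] ≈ [HS-] = 9.44 × 10^-5 M.
Second step: Ka2 = [H+][S^2-]/[HS-] ≈ [S^2-] (since [H+] ≈ [HS-]).
So [S^2-] ≈ Ka2.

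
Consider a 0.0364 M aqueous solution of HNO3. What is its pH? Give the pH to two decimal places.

HNO3 is a strong acid and dissociates completely, so [H+] = 0.0364 M.
pH = -log(0.0364) = 1.44

pH = 1.44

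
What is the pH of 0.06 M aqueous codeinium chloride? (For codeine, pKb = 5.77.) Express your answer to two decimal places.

C18H22NO3+ is the conjugate acid of the weak base C18H21NO3.
Kb = 10^(−5.77) = 1.70 × 10^-6
Ka = Kw/Kb = 1.0×10^-14 / 1.70 × 10^-6 = 5.88 × 10^-9
From the ICE table, Ka = x²/(0.06 − x) = 5.88 × 10^-9.
Since Ka ≪ C₀, x ≈ √(Ka·C₀) = 1.88 × 10^-5 M.
pH = −log[H+] = −log(1.88 × 10^-5) = 4.73

pH = 4.73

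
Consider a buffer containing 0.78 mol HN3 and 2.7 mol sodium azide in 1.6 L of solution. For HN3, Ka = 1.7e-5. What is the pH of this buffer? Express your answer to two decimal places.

pKa = −log(1.7 × 10^-5) = 4.770
pH = pKa + log([A⁻]/[HA]) = 4.770 + log(2.7/0.78)
pH = 4.770 + (+0.539) = 5.31

pH = 5.31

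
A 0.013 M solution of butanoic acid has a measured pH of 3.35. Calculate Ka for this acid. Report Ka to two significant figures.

Ka = 1.6 × 10^-5

[H+] = 10^(-3.35) = 4.47 × 10^-4 M
At equilibrium [HA] = 0.013 − 4.47 × 10^-4 = 1.26 × 10^-2 M
Ka = [H+][A-]/[HA] = (4.47 × 10^-4)² / 1.26 × 10^-2 = 1.6 × 10^-5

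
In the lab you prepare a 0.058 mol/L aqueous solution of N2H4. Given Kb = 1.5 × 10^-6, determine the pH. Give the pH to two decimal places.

pH = 10.47

N2H4 + H2O ⇌ N2H5+ + OH-
From the ICE table, Kb = [OH-]²/(0.058 − [OH-]) = 1.5 × 10^-6.
Since Kb ≪ C₀, [OH-] ≈ √(Kb·C₀) = 2.95 × 10^-4 M.
Check: 0.51% ionized — well under 5%, approximation valid.
pOH = −log(2.95 × 10^-4) = 3.53; pH = 14.00 − 3.53 = 10.47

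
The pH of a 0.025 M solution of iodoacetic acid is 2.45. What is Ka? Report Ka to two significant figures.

[H+] = 10^(-2.45) = 3.55 × 10^-3 M
At equilibrium [HA] = 0.025 − 3.55 × 10^-3 = 2.15 × 10^-2 M
Ka = [H+][A-]/[HA] = (3.55 × 10^-3)² / 2.15 × 10^-2 = 5.9 × 10^-4

Ka = 5.9 × 10^-4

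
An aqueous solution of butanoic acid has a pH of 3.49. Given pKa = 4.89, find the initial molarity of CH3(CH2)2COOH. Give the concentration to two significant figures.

[H+] = 10^(-3.49) = 3.24 × 10^-4 M = x
Ka = 10^(−4.89) = 1.29 × 10^-5
Ka = x²/(C₀ − x) ⇒ C₀ = x + x²/Ka
C₀ = 3.24 × 10^-4 + (3.24 × 10^-4)²/(1.29 × 10^-5) = 8.46 × 10^-3 M

C₀ = 8.5 × 10^-3 M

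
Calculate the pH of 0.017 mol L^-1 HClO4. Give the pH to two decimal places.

pH = 1.77

HClO4 is a strong acid and dissociates completely, so [H+] = 0.017 M.
pH = -log(0.017) = 1.77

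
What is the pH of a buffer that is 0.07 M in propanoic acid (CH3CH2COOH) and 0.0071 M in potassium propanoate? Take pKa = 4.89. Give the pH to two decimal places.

Using pH = pKa + log([base]/[acid]) with [base]/[acid] = 0.0071/0.07:
pH = 4.89 + (-0.994) = 3.90

pH = 3.90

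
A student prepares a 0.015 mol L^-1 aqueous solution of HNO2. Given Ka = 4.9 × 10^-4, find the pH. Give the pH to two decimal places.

pH = 2.61

HNO2 ⇌ NO2- + H+
From the ICE table, Ka = x²/(0.015 − x) = 4.9 × 10^-4.
x is not negligible relative to C₀; solve x² + 0.00049·x − 7.35e-06 = 0.
x = (−Ka + √(Ka² + 4·Ka·C₀))/2 = 2.48 × 10^-3 M
pH = −log(2.48 × 10^-3) = 2.61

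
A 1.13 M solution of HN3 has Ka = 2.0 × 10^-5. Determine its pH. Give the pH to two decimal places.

pH = 2.32

HN3 ⇌ N3- + H+
Let x = [H+] at equilibrium. Ka = x²/(1.13 − x).
Neglecting x in the denominator: x = √(2.0 × 10^-5 × 1.13) = 4.75 × 10^-3 M
Check: 0.42% ionized — well under 5%, approximation valid.
pH = −log(4.75 × 10^-3) = 2.32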